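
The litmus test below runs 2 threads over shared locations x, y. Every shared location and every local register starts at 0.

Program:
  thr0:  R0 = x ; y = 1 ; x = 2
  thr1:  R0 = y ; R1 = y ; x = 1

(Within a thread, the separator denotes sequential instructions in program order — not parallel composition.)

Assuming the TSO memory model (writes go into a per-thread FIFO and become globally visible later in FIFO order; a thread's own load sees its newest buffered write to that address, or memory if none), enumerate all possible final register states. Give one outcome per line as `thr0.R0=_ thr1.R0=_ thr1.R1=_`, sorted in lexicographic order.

outcome vector order: (thr0.R0,thr1.R0,thr1.R1)
|TSO outcomes| = 4

thr0.R0=0 thr1.R0=0 thr1.R1=0
thr0.R0=0 thr1.R0=0 thr1.R1=1
thr0.R0=0 thr1.R0=1 thr1.R1=1
thr0.R0=1 thr1.R0=0 thr1.R1=0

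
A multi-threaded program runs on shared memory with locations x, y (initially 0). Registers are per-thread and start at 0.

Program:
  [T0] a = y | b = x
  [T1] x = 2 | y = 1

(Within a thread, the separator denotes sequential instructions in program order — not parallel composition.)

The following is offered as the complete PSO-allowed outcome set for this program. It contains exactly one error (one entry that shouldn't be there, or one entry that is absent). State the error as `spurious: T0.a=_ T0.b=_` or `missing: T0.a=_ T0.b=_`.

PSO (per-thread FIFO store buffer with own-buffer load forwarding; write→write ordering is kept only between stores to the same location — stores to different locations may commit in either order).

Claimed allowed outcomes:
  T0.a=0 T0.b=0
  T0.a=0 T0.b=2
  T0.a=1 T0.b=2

outcome vector order: (T0.a,T0.b)
PSO (4): 00; 02; 10; 12
PSO∖claimed = {10}

missing: T0.a=1 T0.b=0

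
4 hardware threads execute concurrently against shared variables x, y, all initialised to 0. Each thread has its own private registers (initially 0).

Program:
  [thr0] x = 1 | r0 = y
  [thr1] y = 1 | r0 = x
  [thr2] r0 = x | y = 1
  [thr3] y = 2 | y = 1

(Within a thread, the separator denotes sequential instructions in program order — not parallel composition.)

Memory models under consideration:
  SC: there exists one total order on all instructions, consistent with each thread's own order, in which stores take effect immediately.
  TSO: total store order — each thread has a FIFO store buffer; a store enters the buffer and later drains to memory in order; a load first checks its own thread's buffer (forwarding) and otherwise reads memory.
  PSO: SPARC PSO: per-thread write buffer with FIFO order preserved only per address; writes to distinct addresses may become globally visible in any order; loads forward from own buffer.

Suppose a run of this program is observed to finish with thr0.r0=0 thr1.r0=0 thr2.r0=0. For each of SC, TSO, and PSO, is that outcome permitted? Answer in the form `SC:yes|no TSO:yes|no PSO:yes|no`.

outcome vector order: (thr0.r0,thr1.r0,thr2.r0)
[SC] allowed = {0/1/0 0/1/1 1/0/0 1/0/1 1/1/0 1/1/1 2/0/0 2/0/1 2/1/0 2/1/1}
[TSO] allowed = {0/0/0 0/0/1 0/1/0 0/1/1 1/0/0 1/0/1 1/1/0 1/1/1 2/0/0 2/0/1 2/1/0 2/1/1}
[PSO] allowed = {0/0/0 0/0/1 0/1/0 0/1/1 1/0/0 1/0/1 1/1/0 1/1/1 2/0/0 2/0/1 2/1/0 2/1/1}
target 0/0/0 ∈ {TSO,PSO}

SC:no TSO:yes PSO:yes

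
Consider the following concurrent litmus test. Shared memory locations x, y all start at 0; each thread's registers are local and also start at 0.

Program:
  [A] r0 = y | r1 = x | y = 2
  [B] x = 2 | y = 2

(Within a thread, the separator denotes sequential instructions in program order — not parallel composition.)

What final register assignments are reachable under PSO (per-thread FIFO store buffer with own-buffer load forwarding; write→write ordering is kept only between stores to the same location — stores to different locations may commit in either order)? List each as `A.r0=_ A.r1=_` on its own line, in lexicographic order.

A.r0=0 A.r1=0
A.r0=0 A.r1=2
A.r0=2 A.r1=0
A.r0=2 A.r1=2

outcome vector order: (A.r0,A.r1)
|PSO outcomes| = 4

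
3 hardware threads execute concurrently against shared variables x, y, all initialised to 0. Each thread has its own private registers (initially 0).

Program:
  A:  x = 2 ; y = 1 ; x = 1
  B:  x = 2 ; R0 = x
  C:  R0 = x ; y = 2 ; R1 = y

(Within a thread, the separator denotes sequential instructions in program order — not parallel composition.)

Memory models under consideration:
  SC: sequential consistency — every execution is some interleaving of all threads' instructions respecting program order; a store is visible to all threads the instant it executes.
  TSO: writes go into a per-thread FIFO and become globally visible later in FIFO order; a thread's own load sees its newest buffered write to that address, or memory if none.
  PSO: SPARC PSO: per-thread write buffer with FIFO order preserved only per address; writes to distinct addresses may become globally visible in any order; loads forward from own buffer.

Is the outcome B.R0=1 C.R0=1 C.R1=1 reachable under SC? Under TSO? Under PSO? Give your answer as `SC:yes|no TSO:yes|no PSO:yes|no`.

SC:no TSO:no PSO:yes

outcome vector order: (B.R0,C.R0,C.R1)
SC: 10 outcomes — {1/0/1 1/0/2 1/1/2 1/2/1 1/2/2 2/0/1 2/0/2 2/1/2 2/2/1 2/2/2}
TSO: 10 outcomes — {1/0/1 1/0/2 1/1/2 1/2/1 1/2/2 2/0/1 2/0/2 2/1/2 2/2/1 2/2/2}
PSO: 12 outcomes — {1/0/1 1/0/2 1/1/1 1/1/2 1/2/1 1/2/2 2/0/1 2/0/2 2/1/1 2/1/2 2/2/1 2/2/2}
target 1/1/1 ∈ {PSO}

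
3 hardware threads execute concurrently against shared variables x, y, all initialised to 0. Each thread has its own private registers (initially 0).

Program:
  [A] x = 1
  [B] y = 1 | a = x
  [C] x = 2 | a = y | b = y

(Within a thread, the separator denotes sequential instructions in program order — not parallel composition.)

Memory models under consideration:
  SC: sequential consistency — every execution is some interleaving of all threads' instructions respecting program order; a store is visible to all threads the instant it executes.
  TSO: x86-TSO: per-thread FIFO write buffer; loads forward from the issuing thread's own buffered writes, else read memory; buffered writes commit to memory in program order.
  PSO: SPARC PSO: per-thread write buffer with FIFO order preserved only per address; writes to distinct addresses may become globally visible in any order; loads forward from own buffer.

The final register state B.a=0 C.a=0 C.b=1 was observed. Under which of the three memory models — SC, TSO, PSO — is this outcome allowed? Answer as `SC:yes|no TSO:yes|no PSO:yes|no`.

SC:no TSO:yes PSO:yes

outcome vector order: (B.a,C.a,C.b)
SC: 7 outcomes — {<0 1 1>; <1 0 0>; <1 0 1>; <1 1 1>; <2 0 0>; <2 0 1>; <2 1 1>}
TSO: 9 outcomes — {<0 0 0>; <0 0 1>; <0 1 1>; <1 0 0>; <1 0 1>; <1 1 1>; <2 0 0>; <2 0 1>; <2 1 1>}
PSO: 9 outcomes — {<0 0 0>; <0 0 1>; <0 1 1>; <1 0 0>; <1 0 1>; <1 1 1>; <2 0 0>; <2 0 1>; <2 1 1>}
target <0 0 1> ∈ {TSO,PSO}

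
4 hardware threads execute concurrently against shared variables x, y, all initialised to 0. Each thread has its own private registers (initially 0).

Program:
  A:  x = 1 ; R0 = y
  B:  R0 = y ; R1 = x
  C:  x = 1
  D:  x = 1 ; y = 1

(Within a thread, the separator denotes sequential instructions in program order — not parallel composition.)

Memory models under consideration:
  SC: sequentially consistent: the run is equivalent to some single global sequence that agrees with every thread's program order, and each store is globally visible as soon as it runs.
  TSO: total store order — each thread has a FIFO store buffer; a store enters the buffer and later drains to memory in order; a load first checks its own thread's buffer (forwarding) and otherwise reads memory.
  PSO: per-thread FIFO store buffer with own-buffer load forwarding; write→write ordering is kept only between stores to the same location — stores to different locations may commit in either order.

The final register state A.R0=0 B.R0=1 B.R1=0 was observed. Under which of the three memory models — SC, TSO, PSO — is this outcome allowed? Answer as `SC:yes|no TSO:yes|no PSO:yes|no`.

outcome vector order: (A.R0,B.R0,B.R1)
SC (6): 0/0/0, 0/0/1, 0/1/1, 1/0/0, 1/0/1, 1/1/1
TSO (6): 0/0/0, 0/0/1, 0/1/1, 1/0/0, 1/0/1, 1/1/1
PSO (8): 0/0/0, 0/0/1, 0/1/0, 0/1/1, 1/0/0, 1/0/1, 1/1/0, 1/1/1
target 0/1/0 ∈ {PSO}

SC:no TSO:no PSO:yes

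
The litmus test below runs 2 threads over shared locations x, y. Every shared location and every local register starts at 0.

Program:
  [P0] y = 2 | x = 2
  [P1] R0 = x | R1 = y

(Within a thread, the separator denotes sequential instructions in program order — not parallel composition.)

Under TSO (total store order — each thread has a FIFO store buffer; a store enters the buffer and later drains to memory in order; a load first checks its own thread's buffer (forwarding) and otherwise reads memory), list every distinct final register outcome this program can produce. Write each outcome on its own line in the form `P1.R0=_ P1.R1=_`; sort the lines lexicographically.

P1.R0=0 P1.R1=0
P1.R0=0 P1.R1=2
P1.R0=2 P1.R1=2

outcome vector order: (P1.R0,P1.R1)
|TSO outcomes| = 3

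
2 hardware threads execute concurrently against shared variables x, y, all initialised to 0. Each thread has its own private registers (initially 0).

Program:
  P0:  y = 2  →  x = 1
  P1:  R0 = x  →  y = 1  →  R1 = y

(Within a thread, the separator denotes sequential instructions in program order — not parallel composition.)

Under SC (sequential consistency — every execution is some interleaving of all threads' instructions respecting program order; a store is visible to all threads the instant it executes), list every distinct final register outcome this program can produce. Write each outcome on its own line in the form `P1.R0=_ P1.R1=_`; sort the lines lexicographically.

outcome vector order: (P1.R0,P1.R1)
|SC outcomes| = 3

P1.R0=0 P1.R1=1
P1.R0=0 P1.R1=2
P1.R0=1 P1.R1=1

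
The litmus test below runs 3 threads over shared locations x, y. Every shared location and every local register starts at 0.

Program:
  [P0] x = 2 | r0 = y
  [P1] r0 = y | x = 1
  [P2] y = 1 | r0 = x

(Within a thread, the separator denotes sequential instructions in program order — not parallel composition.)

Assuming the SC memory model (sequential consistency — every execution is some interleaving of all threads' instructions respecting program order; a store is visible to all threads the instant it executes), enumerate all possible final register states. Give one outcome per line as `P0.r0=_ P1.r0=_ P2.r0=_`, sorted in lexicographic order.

outcome vector order: (P0.r0,P1.r0,P2.r0)
|SC outcomes| = 10

P0.r0=0 P1.r0=0 P2.r0=1
P0.r0=0 P1.r0=0 P2.r0=2
P0.r0=0 P1.r0=1 P2.r0=1
P0.r0=0 P1.r0=1 P2.r0=2
P0.r0=1 P1.r0=0 P2.r0=0
P0.r0=1 P1.r0=0 P2.r0=1
P0.r0=1 P1.r0=0 P2.r0=2
P0.r0=1 P1.r0=1 P2.r0=0
P0.r0=1 P1.r0=1 P2.r0=1
P0.r0=1 P1.r0=1 P2.r0=2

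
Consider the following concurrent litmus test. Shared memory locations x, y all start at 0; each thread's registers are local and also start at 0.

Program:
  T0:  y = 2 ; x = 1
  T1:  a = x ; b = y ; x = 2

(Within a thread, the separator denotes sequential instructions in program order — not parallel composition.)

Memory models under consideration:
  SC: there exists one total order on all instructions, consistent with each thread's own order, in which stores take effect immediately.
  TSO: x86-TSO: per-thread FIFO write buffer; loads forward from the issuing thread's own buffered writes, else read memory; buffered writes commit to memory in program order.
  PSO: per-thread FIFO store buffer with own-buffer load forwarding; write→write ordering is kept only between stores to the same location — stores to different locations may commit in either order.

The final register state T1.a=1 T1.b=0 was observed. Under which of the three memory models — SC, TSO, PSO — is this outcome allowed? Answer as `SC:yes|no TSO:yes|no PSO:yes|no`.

SC:no TSO:no PSO:yes

outcome vector order: (T1.a,T1.b)
SC: 3 outcomes — {<0 0>; <0 2>; <1 2>}
TSO: 3 outcomes — {<0 0>; <0 2>; <1 2>}
PSO: 4 outcomes — {<0 0>; <0 2>; <1 0>; <1 2>}
target <1 0> ∈ {PSO}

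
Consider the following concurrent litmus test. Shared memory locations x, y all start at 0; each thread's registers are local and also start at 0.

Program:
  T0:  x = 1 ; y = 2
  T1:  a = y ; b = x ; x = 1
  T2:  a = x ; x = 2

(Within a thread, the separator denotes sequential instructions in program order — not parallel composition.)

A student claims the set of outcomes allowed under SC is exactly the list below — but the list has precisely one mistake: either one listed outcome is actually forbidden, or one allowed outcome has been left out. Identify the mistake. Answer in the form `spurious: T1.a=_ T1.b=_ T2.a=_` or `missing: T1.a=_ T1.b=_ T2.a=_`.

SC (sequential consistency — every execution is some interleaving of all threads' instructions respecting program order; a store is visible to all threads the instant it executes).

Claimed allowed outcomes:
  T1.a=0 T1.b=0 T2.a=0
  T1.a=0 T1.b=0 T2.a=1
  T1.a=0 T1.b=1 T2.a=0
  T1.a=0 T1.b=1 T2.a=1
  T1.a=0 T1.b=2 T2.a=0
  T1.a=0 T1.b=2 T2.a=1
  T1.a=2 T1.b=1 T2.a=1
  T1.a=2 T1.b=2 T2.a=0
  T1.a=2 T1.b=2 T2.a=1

missing: T1.a=2 T1.b=1 T2.a=0

outcome vector order: (T1.a,T1.b,T2.a)
SC (10): 000; 001; 010; 011; 020; 021; 210; 211; 220; 221
SC∖claimed = {210}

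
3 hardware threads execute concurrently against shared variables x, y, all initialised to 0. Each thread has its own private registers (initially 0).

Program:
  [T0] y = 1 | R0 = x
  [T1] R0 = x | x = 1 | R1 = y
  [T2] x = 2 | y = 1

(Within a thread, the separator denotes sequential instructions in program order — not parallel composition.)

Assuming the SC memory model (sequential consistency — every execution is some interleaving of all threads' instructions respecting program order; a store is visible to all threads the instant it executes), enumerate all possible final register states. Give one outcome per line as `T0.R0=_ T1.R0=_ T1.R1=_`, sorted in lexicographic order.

T0.R0=0 T1.R0=0 T1.R1=1
T0.R0=0 T1.R0=2 T1.R1=1
T0.R0=1 T1.R0=0 T1.R1=0
T0.R0=1 T1.R0=0 T1.R1=1
T0.R0=1 T1.R0=2 T1.R1=0
T0.R0=1 T1.R0=2 T1.R1=1
T0.R0=2 T1.R0=0 T1.R1=0
T0.R0=2 T1.R0=0 T1.R1=1
T0.R0=2 T1.R0=2 T1.R1=1

outcome vector order: (T0.R0,T1.R0,T1.R1)
|SC outcomes| = 9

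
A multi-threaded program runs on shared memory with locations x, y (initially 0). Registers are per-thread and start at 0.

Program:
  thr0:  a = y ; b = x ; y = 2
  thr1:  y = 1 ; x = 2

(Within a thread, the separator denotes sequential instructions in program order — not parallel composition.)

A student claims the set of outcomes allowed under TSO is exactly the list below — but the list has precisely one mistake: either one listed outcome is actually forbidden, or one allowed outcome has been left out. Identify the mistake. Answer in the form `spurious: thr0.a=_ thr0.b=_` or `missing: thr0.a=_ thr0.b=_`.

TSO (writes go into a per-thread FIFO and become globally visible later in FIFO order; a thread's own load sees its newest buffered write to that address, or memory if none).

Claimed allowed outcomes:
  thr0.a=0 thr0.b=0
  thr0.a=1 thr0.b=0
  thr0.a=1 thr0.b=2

outcome vector order: (thr0.a,thr0.b)
under TSO → (0,0), (0,2), (1,0), (1,2)
TSO∖claimed = {(0,2)}

missing: thr0.a=0 thr0.b=2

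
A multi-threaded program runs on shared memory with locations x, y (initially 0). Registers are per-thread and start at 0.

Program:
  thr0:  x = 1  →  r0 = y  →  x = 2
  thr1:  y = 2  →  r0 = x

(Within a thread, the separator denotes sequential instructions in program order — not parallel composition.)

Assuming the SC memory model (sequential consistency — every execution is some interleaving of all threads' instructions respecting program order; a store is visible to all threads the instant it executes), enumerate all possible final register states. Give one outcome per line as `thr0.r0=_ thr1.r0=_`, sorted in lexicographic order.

outcome vector order: (thr0.r0,thr1.r0)
|SC outcomes| = 5

thr0.r0=0 thr1.r0=1
thr0.r0=0 thr1.r0=2
thr0.r0=2 thr1.r0=0
thr0.r0=2 thr1.r0=1
thr0.r0=2 thr1.r0=2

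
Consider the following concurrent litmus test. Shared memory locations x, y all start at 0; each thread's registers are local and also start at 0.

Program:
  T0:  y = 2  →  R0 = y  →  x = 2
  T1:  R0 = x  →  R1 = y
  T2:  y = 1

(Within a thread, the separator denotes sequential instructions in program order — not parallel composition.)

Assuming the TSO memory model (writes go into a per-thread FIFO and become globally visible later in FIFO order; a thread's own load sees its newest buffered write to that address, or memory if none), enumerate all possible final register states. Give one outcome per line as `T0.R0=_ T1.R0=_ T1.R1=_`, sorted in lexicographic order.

outcome vector order: (T0.R0,T1.R0,T1.R1)
|TSO outcomes| = 9

T0.R0=1 T1.R0=0 T1.R1=0
T0.R0=1 T1.R0=0 T1.R1=1
T0.R0=1 T1.R0=0 T1.R1=2
T0.R0=1 T1.R0=2 T1.R1=1
T0.R0=2 T1.R0=0 T1.R1=0
T0.R0=2 T1.R0=0 T1.R1=1
T0.R0=2 T1.R0=0 T1.R1=2
T0.R0=2 T1.R0=2 T1.R1=1
T0.R0=2 T1.R0=2 T1.R1=2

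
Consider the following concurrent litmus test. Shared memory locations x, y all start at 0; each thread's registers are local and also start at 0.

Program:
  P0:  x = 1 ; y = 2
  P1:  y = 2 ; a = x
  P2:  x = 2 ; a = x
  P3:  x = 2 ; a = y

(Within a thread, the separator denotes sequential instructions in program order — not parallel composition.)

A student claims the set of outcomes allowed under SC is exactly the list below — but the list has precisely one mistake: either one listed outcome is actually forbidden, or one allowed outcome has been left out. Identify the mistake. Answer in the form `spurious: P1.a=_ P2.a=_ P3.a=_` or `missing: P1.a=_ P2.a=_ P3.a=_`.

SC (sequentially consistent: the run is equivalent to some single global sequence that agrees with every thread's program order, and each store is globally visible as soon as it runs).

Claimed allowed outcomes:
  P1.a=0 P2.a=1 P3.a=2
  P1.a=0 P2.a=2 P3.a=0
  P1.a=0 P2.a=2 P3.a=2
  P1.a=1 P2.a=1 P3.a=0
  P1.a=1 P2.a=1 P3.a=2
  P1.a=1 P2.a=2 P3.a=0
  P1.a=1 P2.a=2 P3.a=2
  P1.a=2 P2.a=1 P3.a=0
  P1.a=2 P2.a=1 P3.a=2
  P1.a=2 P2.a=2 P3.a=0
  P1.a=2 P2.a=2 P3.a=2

spurious: P1.a=0 P2.a=2 P3.a=0

outcome vector order: (P1.a,P2.a,P3.a)
SC: 10 outcomes — {(0,1,2), (0,2,2), (1,1,0), (1,1,2), (1,2,0), (1,2,2), (2,1,0), (2,1,2), (2,2,0), (2,2,2)}
claimed∖SC = {(0,2,0)}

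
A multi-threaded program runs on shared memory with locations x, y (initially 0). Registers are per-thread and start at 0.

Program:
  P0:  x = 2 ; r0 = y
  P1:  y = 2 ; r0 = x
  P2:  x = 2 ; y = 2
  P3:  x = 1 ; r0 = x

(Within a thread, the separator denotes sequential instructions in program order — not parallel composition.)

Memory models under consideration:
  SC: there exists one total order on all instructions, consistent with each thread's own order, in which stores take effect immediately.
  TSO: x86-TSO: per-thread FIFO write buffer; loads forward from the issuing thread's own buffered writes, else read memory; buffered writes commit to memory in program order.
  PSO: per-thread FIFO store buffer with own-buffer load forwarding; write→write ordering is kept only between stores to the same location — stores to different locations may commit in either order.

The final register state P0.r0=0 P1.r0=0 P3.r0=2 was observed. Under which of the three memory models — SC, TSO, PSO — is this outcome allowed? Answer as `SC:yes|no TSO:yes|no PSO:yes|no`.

outcome vector order: (P0.r0,P1.r0,P3.r0)
[SC] allowed = {011; 012; 021; 022; 201; 202; 211; 212; 221; 222}
[TSO] allowed = {001; 002; 011; 012; 021; 022; 201; 202; 211; 212; 221; 222}
[PSO] allowed = {001; 002; 011; 012; 021; 022; 201; 202; 211; 212; 221; 222}
target 002 ∈ {TSO,PSO}

SC:no TSO:yes PSO:yes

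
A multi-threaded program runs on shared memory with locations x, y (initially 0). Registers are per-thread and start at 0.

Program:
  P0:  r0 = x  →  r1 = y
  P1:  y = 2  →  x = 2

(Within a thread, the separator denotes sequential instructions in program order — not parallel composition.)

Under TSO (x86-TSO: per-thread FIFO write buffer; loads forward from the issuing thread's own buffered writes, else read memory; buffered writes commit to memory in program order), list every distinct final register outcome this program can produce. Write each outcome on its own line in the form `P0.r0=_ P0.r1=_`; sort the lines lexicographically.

outcome vector order: (P0.r0,P0.r1)
|TSO outcomes| = 3

P0.r0=0 P0.r1=0
P0.r0=0 P0.r1=2
P0.r0=2 P0.r1=2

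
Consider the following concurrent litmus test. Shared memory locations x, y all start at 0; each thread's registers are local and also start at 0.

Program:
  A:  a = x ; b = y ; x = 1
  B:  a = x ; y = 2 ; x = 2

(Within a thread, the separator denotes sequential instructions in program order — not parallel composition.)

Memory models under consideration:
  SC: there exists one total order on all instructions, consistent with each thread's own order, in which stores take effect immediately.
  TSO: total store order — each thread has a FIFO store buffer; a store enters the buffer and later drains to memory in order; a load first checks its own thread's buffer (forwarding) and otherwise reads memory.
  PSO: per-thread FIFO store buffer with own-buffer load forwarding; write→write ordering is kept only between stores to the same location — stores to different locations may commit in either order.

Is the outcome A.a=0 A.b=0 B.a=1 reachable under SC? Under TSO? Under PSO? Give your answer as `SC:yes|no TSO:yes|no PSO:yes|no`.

outcome vector order: (A.a,A.b,B.a)
under SC → 000 001 020 220
under TSO → 000 001 020 220
under PSO → 000 001 020 200 220
target 001 ∈ {SC,TSO,PSO}

SC:yes TSO:yes PSO:yes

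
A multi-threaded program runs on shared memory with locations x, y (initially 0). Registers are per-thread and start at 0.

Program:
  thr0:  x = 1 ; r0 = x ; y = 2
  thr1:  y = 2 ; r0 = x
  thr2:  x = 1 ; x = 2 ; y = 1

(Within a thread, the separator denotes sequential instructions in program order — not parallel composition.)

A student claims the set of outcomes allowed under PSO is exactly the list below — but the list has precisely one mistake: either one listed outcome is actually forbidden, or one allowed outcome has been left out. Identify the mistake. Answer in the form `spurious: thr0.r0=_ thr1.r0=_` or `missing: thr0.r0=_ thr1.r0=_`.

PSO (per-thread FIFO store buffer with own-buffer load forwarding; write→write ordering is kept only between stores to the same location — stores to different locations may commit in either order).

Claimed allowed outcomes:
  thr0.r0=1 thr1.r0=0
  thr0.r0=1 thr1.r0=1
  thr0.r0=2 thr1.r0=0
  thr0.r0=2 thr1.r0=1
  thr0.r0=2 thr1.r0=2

outcome vector order: (thr0.r0,thr1.r0)
under PSO → 10; 11; 12; 20; 21; 22
PSO∖claimed = {12}

missing: thr0.r0=1 thr1.r0=2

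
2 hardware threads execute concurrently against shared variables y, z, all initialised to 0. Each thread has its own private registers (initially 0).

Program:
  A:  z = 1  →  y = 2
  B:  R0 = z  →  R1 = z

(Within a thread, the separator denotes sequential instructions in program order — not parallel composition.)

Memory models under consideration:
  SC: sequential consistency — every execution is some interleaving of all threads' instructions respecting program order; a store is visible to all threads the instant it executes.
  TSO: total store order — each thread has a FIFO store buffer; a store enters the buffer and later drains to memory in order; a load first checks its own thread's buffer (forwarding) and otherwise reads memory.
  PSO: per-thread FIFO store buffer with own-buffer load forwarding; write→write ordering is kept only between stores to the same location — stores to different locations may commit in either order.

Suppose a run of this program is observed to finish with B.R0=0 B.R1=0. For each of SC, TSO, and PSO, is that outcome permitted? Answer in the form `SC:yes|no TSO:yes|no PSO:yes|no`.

SC:yes TSO:yes PSO:yes

outcome vector order: (B.R0,B.R1)
[SC] allowed = {0/0 0/1 1/1}
[TSO] allowed = {0/0 0/1 1/1}
[PSO] allowed = {0/0 0/1 1/1}
target 0/0 ∈ {SC,TSO,PSO}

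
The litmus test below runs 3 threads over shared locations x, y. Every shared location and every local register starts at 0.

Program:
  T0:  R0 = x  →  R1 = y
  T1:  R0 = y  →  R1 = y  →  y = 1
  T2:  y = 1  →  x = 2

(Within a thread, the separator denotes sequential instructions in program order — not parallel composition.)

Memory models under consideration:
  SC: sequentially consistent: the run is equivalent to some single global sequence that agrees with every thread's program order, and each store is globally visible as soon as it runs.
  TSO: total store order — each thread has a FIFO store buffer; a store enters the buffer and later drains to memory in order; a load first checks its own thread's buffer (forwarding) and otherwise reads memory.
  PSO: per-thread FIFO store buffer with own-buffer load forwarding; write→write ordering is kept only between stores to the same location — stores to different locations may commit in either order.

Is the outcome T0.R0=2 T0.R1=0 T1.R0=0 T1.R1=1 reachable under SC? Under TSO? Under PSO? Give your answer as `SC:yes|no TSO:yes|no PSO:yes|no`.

SC:no TSO:no PSO:yes

outcome vector order: (T0.R0,T0.R1,T1.R0,T1.R1)
[SC] allowed = {0000 0001 0011 0100 0101 0111 2100 2101 2111}
[TSO] allowed = {0000 0001 0011 0100 0101 0111 2100 2101 2111}
[PSO] allowed = {0000 0001 0011 0100 0101 0111 2000 2001 2011 2100 2101 2111}
target 2001 ∈ {PSO}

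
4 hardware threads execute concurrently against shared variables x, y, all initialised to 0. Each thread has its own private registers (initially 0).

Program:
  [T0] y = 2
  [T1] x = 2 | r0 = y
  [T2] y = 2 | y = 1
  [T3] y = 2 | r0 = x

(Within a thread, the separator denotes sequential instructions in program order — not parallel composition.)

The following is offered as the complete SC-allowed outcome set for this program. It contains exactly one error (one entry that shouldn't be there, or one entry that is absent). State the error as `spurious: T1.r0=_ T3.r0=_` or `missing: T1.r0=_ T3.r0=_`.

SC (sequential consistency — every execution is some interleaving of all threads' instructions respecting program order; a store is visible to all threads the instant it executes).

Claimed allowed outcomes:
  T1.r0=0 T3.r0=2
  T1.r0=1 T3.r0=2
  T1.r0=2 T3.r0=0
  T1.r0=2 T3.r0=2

outcome vector order: (T1.r0,T3.r0)
SC: 5 outcomes — {<0 2>, <1 0>, <1 2>, <2 0>, <2 2>}
SC∖claimed = {<1 0>}

missing: T1.r0=1 T3.r0=0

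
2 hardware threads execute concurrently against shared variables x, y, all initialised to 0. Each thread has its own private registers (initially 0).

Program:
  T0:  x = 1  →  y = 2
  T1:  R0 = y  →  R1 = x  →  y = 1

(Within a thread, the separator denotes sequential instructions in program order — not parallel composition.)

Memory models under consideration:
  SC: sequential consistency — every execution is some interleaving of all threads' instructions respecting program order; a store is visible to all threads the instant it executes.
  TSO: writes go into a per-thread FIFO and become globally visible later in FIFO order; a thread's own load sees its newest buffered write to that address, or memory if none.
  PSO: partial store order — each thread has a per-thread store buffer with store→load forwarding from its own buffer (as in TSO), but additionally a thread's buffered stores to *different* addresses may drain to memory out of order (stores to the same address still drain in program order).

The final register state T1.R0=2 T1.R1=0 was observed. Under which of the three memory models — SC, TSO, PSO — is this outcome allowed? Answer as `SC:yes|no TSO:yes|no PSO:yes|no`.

SC:no TSO:no PSO:yes

outcome vector order: (T1.R0,T1.R1)
under SC → (0,0), (0,1), (2,1)
under TSO → (0,0), (0,1), (2,1)
under PSO → (0,0), (0,1), (2,0), (2,1)
target (2,0) ∈ {PSO}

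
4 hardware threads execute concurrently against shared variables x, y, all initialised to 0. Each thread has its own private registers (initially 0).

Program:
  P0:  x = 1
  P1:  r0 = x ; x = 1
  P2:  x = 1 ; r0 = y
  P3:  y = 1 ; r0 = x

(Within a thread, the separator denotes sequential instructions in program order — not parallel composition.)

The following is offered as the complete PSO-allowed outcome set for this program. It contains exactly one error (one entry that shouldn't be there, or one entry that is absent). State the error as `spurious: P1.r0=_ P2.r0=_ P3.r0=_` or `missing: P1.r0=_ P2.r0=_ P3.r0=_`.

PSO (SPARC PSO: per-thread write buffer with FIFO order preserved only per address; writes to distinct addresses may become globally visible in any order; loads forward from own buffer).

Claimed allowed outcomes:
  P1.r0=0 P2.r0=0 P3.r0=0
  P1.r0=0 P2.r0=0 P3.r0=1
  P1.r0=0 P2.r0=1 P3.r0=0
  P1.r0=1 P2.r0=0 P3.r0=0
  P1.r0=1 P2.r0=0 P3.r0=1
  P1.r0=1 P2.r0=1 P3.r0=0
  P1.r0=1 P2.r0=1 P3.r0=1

outcome vector order: (P1.r0,P2.r0,P3.r0)
PSO: 8 outcomes — {000, 001, 010, 011, 100, 101, 110, 111}
PSO∖claimed = {011}

missing: P1.r0=0 P2.r0=1 P3.r0=1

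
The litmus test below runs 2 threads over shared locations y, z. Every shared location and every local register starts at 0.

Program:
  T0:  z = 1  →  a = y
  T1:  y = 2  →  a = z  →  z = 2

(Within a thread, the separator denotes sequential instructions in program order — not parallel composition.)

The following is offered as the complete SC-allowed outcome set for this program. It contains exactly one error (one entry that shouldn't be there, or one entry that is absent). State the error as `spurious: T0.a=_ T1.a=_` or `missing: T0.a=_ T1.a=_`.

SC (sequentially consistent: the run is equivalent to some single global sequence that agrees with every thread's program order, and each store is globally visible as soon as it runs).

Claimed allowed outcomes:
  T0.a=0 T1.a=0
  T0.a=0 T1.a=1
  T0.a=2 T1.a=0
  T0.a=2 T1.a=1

spurious: T0.a=0 T1.a=0

outcome vector order: (T0.a,T1.a)
SC (3): 0/1 2/0 2/1
claimed∖SC = {0/0}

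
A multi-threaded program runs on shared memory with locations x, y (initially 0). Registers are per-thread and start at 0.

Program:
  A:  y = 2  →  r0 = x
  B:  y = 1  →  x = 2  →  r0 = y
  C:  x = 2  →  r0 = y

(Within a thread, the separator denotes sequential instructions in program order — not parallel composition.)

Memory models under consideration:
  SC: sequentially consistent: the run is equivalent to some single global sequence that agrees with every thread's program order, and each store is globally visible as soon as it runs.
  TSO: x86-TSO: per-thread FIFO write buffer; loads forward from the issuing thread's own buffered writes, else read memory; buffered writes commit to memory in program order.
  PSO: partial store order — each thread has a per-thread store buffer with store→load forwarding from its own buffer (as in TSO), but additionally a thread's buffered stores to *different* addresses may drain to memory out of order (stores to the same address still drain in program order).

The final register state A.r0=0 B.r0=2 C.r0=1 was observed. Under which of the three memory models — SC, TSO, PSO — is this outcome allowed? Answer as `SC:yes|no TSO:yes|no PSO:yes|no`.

SC:no TSO:yes PSO:yes

outcome vector order: (A.r0,B.r0,C.r0)
[SC] allowed = {<0 1 1> <0 1 2> <0 2 2> <2 1 0> <2 1 1> <2 1 2> <2 2 0> <2 2 1> <2 2 2>}
[TSO] allowed = {<0 1 0> <0 1 1> <0 1 2> <0 2 0> <0 2 1> <0 2 2> <2 1 0> <2 1 1> <2 1 2> <2 2 0> <2 2 1> <2 2 2>}
[PSO] allowed = {<0 1 0> <0 1 1> <0 1 2> <0 2 0> <0 2 1> <0 2 2> <2 1 0> <2 1 1> <2 1 2> <2 2 0> <2 2 1> <2 2 2>}
target <0 2 1> ∈ {TSO,PSO}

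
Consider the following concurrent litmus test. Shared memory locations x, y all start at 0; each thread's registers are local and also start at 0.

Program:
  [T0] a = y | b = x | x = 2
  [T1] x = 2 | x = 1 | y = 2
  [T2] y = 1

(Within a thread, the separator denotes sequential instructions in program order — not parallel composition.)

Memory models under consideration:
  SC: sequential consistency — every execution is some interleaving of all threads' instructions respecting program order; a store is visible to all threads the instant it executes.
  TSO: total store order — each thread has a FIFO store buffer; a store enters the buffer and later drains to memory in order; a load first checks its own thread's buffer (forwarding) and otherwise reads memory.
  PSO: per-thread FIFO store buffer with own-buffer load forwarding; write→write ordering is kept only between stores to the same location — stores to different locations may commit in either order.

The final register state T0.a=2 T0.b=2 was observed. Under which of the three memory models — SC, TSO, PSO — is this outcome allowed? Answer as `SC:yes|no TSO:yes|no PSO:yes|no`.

SC:no TSO:no PSO:yes

outcome vector order: (T0.a,T0.b)
SC (7): (0,0), (0,1), (0,2), (1,0), (1,1), (1,2), (2,1)
TSO (7): (0,0), (0,1), (0,2), (1,0), (1,1), (1,2), (2,1)
PSO (9): (0,0), (0,1), (0,2), (1,0), (1,1), (1,2), (2,0), (2,1), (2,2)
target (2,2) ∈ {PSO}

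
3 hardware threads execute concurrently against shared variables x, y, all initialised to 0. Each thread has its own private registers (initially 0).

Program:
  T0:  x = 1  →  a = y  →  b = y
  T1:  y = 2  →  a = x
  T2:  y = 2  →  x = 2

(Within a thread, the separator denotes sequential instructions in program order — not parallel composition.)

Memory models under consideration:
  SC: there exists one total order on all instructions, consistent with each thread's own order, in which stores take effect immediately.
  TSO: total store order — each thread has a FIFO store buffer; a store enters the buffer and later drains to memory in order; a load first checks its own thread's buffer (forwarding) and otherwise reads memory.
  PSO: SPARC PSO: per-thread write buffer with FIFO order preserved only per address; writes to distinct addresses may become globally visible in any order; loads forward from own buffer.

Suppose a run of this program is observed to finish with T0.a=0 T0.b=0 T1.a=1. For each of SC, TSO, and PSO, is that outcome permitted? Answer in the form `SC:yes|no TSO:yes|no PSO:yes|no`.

outcome vector order: (T0.a,T0.b,T1.a)
under SC → 001, 002, 021, 022, 220, 221, 222
under TSO → 000, 001, 002, 020, 021, 022, 220, 221, 222
under PSO → 000, 001, 002, 020, 021, 022, 220, 221, 222
target 001 ∈ {SC,TSO,PSO}

SC:yes TSO:yes PSO:yes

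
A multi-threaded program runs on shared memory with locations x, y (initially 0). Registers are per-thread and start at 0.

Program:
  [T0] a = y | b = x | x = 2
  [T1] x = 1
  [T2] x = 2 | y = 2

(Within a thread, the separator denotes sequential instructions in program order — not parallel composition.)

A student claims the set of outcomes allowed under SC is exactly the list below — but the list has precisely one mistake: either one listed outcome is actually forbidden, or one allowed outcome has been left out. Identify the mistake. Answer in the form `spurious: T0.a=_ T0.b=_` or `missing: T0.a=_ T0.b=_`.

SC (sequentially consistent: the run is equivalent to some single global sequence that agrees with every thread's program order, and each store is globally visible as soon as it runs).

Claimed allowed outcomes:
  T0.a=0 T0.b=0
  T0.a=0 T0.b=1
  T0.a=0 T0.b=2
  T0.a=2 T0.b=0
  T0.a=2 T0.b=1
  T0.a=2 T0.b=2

outcome vector order: (T0.a,T0.b)
SC: 5 outcomes — {(0,0) (0,1) (0,2) (2,1) (2,2)}
claimed∖SC = {(2,0)}

spurious: T0.a=2 T0.b=0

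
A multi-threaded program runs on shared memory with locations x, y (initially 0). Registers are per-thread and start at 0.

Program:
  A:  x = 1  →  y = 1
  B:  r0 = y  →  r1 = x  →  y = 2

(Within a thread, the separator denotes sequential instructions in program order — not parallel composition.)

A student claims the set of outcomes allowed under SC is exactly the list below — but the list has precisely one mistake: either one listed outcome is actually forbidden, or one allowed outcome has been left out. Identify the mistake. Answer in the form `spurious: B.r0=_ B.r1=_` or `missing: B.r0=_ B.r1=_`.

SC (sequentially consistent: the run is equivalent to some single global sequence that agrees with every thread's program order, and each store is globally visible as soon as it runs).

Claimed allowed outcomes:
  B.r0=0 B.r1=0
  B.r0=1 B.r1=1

missing: B.r0=0 B.r1=1

outcome vector order: (B.r0,B.r1)
SC: 3 outcomes — {<0 0>, <0 1>, <1 1>}
SC∖claimed = {<0 1>}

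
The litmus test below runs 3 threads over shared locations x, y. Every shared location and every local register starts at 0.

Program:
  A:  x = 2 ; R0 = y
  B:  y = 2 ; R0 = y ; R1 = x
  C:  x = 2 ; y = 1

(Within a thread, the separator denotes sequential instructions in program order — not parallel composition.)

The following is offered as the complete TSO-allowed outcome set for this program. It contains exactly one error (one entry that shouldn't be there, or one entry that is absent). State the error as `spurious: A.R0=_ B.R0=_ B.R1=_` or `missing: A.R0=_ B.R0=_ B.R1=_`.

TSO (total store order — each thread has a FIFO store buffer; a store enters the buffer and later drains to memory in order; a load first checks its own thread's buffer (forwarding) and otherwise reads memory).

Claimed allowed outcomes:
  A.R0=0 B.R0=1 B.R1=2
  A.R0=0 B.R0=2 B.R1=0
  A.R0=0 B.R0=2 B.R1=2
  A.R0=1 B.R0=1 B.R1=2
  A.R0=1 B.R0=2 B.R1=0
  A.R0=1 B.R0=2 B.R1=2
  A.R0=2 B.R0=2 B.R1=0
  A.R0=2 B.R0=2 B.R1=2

outcome vector order: (A.R0,B.R0,B.R1)
TSO (9): 0/1/2 0/2/0 0/2/2 1/1/2 1/2/0 1/2/2 2/1/2 2/2/0 2/2/2
TSO∖claimed = {2/1/2}

missing: A.R0=2 B.R0=1 B.R1=2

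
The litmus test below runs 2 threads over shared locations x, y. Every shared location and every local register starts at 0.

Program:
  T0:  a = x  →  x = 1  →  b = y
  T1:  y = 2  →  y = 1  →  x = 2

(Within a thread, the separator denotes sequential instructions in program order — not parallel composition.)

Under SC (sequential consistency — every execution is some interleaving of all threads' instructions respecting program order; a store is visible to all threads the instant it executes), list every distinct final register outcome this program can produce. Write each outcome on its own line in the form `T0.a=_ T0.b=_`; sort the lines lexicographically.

T0.a=0 T0.b=0
T0.a=0 T0.b=1
T0.a=0 T0.b=2
T0.a=2 T0.b=1

outcome vector order: (T0.a,T0.b)
|SC outcomes| = 4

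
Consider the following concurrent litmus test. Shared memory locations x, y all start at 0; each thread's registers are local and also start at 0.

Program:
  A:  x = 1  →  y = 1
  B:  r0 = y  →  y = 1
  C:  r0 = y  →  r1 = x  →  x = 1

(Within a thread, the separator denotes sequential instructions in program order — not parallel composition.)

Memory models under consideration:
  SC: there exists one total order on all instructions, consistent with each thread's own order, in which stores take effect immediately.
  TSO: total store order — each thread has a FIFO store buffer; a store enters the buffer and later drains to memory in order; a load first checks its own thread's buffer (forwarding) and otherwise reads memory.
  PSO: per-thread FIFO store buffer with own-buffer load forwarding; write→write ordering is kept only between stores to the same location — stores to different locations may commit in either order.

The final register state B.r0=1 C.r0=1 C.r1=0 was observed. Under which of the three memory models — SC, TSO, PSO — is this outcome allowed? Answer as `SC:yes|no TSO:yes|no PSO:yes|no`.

SC:no TSO:no PSO:yes

outcome vector order: (B.r0,C.r0,C.r1)
[SC] allowed = {(0,0,0), (0,0,1), (0,1,0), (0,1,1), (1,0,0), (1,0,1), (1,1,1)}
[TSO] allowed = {(0,0,0), (0,0,1), (0,1,0), (0,1,1), (1,0,0), (1,0,1), (1,1,1)}
[PSO] allowed = {(0,0,0), (0,0,1), (0,1,0), (0,1,1), (1,0,0), (1,0,1), (1,1,0), (1,1,1)}
target (1,1,0) ∈ {PSO}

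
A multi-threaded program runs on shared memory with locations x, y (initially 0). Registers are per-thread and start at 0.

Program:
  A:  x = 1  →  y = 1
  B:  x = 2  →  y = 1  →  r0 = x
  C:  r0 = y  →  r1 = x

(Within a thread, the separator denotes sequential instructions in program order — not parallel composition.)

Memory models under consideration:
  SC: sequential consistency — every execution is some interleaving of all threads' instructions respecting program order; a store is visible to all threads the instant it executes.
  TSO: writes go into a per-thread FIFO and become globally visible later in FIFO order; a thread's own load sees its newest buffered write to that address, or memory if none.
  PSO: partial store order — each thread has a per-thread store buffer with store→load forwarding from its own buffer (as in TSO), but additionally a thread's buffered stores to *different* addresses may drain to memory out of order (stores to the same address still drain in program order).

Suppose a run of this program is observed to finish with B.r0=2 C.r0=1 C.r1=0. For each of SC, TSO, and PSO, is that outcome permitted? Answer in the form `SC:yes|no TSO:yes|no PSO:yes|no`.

outcome vector order: (B.r0,C.r0,C.r1)
SC: 10 outcomes — {1/0/0 1/0/1 1/0/2 1/1/1 1/1/2 2/0/0 2/0/1 2/0/2 2/1/1 2/1/2}
TSO: 10 outcomes — {1/0/0 1/0/1 1/0/2 1/1/1 1/1/2 2/0/0 2/0/1 2/0/2 2/1/1 2/1/2}
PSO: 12 outcomes — {1/0/0 1/0/1 1/0/2 1/1/0 1/1/1 1/1/2 2/0/0 2/0/1 2/0/2 2/1/0 2/1/1 2/1/2}
target 2/1/0 ∈ {PSO}

SC:no TSO:no PSO:yes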